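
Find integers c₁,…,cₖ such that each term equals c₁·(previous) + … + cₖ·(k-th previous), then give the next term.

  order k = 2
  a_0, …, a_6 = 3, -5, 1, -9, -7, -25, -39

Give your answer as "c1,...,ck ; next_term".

1,2 ; -89

  a_2 = 1·-5 + 2·3 = 1
  a_3 = 1·1 + 2·-5 = -9
  a_4 = 1·-9 + 2·1 = -7
  a_5 = 1·-7 + 2·-9 = -25
  a_6 = 1·-25 + 2·-7 = -39
  a_7 = 1·-39 + 2·-25 = -89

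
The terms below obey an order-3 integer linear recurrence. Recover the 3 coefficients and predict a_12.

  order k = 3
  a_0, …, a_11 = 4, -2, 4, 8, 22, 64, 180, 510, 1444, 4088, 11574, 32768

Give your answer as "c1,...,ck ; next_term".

  a_3 = 2·4 + 2·-2 + 1·4 = 8
  a_4 = 2·8 + 2·4 + 1·-2 = 22
  a_5 = 2·22 + 2·8 + 1·4 = 64
  a_6 = 2·64 + 2·22 + 1·8 = 180
  a_7 = 2·180 + 2·64 + 1·22 = 510
  a_8 = 2·510 + 2·180 + 1·64 = 1444
  a_9 = 2·1444 + 2·510 + 1·180 = 4088
  a_10 = 2·4088 + 2·1444 + 1·510 = 11574
  a_11 = 2·11574 + 2·4088 + 1·1444 = 32768
  a_12 = 2·32768 + 2·11574 + 1·4088 = 92772

2,2,1 ; 92772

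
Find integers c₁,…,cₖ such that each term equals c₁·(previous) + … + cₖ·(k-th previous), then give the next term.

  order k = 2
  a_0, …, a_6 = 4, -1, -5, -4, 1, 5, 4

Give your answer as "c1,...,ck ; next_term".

  a_2 = 1·-1 + -1·4 = -5
  a_3 = 1·-5 + -1·-1 = -4
  a_4 = 1·-4 + -1·-5 = 1
  a_5 = 1·1 + -1·-4 = 5
  a_6 = 1·5 + -1·1 = 4
  a_7 = 1·4 + -1·5 = -1

1,-1 ; -1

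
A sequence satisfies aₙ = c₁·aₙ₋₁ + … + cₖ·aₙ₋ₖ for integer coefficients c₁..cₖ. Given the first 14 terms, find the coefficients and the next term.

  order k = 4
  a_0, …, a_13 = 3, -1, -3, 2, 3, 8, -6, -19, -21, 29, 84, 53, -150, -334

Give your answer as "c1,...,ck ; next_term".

  a_4 = 0·2 + -1·-3 + -3·-1 + -1·3 = 3
  a_5 = 0·3 + -1·2 + -3·-3 + -1·-1 = 8
  a_6 = 0·8 + -1·3 + -3·2 + -1·-3 = -6
  a_7 = 0·-6 + -1·8 + -3·3 + -1·2 = -19
  a_8 = 0·-19 + -1·-6 + -3·8 + -1·3 = -21
  a_9 = 0·-21 + -1·-19 + -3·-6 + -1·8 = 29
  a_10 = 0·29 + -1·-21 + -3·-19 + -1·-6 = 84
  a_11 = 0·84 + -1·29 + -3·-21 + -1·-19 = 53
  a_12 = 0·53 + -1·84 + -3·29 + -1·-21 = -150
  a_13 = 0·-150 + -1·53 + -3·84 + -1·29 = -334
  a_14 = 0·-334 + -1·-150 + -3·53 + -1·84 = -93

0,-1,-3,-1 ; -93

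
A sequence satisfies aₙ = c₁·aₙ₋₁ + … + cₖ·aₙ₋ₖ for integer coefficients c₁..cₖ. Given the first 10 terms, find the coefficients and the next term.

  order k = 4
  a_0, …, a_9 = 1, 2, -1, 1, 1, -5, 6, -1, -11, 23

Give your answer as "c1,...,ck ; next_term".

-1,-1,1,-1 ; -19

  a_4 = -1·1 + -1·-1 + 1·2 + -1·1 = 1
  a_5 = -1·1 + -1·1 + 1·-1 + -1·2 = -5
  a_6 = -1·-5 + -1·1 + 1·1 + -1·-1 = 6
  a_7 = -1·6 + -1·-5 + 1·1 + -1·1 = -1
  a_8 = -1·-1 + -1·6 + 1·-5 + -1·1 = -11
  a_9 = -1·-11 + -1·-1 + 1·6 + -1·-5 = 23
  a_10 = -1·23 + -1·-11 + 1·-1 + -1·6 = -19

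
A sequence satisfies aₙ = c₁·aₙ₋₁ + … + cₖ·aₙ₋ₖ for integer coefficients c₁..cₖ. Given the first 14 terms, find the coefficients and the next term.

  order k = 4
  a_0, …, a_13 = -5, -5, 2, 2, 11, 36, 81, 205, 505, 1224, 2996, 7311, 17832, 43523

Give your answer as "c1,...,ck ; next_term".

2,1,1,-2 ; 106197

  a_4 = 2·2 + 1·2 + 1·-5 + -2·-5 = 11
  a_5 = 2·11 + 1·2 + 1·2 + -2·-5 = 36
  a_6 = 2·36 + 1·11 + 1·2 + -2·2 = 81
  a_7 = 2·81 + 1·36 + 1·11 + -2·2 = 205
  a_8 = 2·205 + 1·81 + 1·36 + -2·11 = 505
  a_9 = 2·505 + 1·205 + 1·81 + -2·36 = 1224
  a_10 = 2·1224 + 1·505 + 1·205 + -2·81 = 2996
  a_11 = 2·2996 + 1·1224 + 1·505 + -2·205 = 7311
  a_12 = 2·7311 + 1·2996 + 1·1224 + -2·505 = 17832
  a_13 = 2·17832 + 1·7311 + 1·2996 + -2·1224 = 43523
  a_14 = 2·43523 + 1·17832 + 1·7311 + -2·2996 = 106197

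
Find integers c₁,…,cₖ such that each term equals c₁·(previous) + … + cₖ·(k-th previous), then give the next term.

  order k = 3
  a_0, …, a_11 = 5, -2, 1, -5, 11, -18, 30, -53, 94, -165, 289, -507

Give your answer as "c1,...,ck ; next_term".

-2,-1,-1 ; 890

  a_3 = -2·1 + -1·-2 + -1·5 = -5
  a_4 = -2·-5 + -1·1 + -1·-2 = 11
  a_5 = -2·11 + -1·-5 + -1·1 = -18
  a_6 = -2·-18 + -1·11 + -1·-5 = 30
  a_7 = -2·30 + -1·-18 + -1·11 = -53
  a_8 = -2·-53 + -1·30 + -1·-18 = 94
  a_9 = -2·94 + -1·-53 + -1·30 = -165
  a_10 = -2·-165 + -1·94 + -1·-53 = 289
  a_11 = -2·289 + -1·-165 + -1·94 = -507
  a_12 = -2·-507 + -1·289 + -1·-165 = 890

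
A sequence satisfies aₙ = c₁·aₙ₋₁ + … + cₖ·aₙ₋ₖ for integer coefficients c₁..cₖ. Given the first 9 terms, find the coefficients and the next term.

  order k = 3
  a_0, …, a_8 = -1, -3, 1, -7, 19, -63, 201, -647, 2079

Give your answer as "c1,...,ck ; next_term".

-3,1,1 ; -6683

  a_3 = -3·1 + 1·-3 + 1·-1 = -7
  a_4 = -3·-7 + 1·1 + 1·-3 = 19
  a_5 = -3·19 + 1·-7 + 1·1 = -63
  a_6 = -3·-63 + 1·19 + 1·-7 = 201
  a_7 = -3·201 + 1·-63 + 1·19 = -647
  a_8 = -3·-647 + 1·201 + 1·-63 = 2079
  a_9 = -3·2079 + 1·-647 + 1·201 = -6683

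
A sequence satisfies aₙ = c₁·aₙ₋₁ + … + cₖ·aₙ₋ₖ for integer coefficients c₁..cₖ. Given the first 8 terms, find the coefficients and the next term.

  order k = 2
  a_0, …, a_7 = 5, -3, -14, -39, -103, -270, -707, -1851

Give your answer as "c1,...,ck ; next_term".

3,-1 ; -4846

  a_2 = 3·-3 + -1·5 = -14
  a_3 = 3·-14 + -1·-3 = -39
  a_4 = 3·-39 + -1·-14 = -103
  a_5 = 3·-103 + -1·-39 = -270
  a_6 = 3·-270 + -1·-103 = -707
  a_7 = 3·-707 + -1·-270 = -1851
  a_8 = 3·-1851 + -1·-707 = -4846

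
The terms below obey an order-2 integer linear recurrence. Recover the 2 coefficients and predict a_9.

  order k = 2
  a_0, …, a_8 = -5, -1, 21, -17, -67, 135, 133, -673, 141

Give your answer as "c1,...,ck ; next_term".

-1,-4 ; 2551

  a_2 = -1·-1 + -4·-5 = 21
  a_3 = -1·21 + -4·-1 = -17
  a_4 = -1·-17 + -4·21 = -67
  a_5 = -1·-67 + -4·-17 = 135
  a_6 = -1·135 + -4·-67 = 133
  a_7 = -1·133 + -4·135 = -673
  a_8 = -1·-673 + -4·133 = 141
  a_9 = -1·141 + -4·-673 = 2551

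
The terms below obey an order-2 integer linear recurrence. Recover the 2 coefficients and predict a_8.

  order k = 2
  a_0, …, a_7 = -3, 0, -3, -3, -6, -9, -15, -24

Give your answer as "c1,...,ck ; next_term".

1,1 ; -39

  a_2 = 1·0 + 1·-3 = -3
  a_3 = 1·-3 + 1·0 = -3
  a_4 = 1·-3 + 1·-3 = -6
  a_5 = 1·-6 + 1·-3 = -9
  a_6 = 1·-9 + 1·-6 = -15
  a_7 = 1·-15 + 1·-9 = -24
  a_8 = 1·-24 + 1·-15 = -39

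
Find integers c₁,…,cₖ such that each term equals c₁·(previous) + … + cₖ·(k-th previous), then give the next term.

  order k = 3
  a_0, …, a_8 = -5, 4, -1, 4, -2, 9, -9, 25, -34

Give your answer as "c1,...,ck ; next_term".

  a_3 = -1·-1 + 2·4 + 1·-5 = 4
  a_4 = -1·4 + 2·-1 + 1·4 = -2
  a_5 = -1·-2 + 2·4 + 1·-1 = 9
  a_6 = -1·9 + 2·-2 + 1·4 = -9
  a_7 = -1·-9 + 2·9 + 1·-2 = 25
  a_8 = -1·25 + 2·-9 + 1·9 = -34
  a_9 = -1·-34 + 2·25 + 1·-9 = 75

-1,2,1 ; 75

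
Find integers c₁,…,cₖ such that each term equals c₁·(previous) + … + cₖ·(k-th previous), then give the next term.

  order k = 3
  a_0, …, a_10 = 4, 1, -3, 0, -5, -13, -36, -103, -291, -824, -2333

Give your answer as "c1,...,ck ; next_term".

  a_3 = 2·-3 + 2·1 + 1·4 = 0
  a_4 = 2·0 + 2·-3 + 1·1 = -5
  a_5 = 2·-5 + 2·0 + 1·-3 = -13
  a_6 = 2·-13 + 2·-5 + 1·0 = -36
  a_7 = 2·-36 + 2·-13 + 1·-5 = -103
  a_8 = 2·-103 + 2·-36 + 1·-13 = -291
  a_9 = 2·-291 + 2·-103 + 1·-36 = -824
  a_10 = 2·-824 + 2·-291 + 1·-103 = -2333
  a_11 = 2·-2333 + 2·-824 + 1·-291 = -6605

2,2,1 ; -6605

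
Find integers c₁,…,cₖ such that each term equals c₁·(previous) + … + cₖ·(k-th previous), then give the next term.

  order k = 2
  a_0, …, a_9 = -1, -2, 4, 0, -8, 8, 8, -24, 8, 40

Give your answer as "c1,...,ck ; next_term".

-1,-2 ; -56

  a_2 = -1·-2 + -2·-1 = 4
  a_3 = -1·4 + -2·-2 = 0
  a_4 = -1·0 + -2·4 = -8
  a_5 = -1·-8 + -2·0 = 8
  a_6 = -1·8 + -2·-8 = 8
  a_7 = -1·8 + -2·8 = -24
  a_8 = -1·-24 + -2·8 = 8
  a_9 = -1·8 + -2·-24 = 40
  a_10 = -1·40 + -2·8 = -56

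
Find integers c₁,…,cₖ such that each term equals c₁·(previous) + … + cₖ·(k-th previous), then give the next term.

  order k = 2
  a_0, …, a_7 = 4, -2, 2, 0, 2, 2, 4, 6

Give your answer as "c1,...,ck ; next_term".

  a_2 = 1·-2 + 1·4 = 2
  a_3 = 1·2 + 1·-2 = 0
  a_4 = 1·0 + 1·2 = 2
  a_5 = 1·2 + 1·0 = 2
  a_6 = 1·2 + 1·2 = 4
  a_7 = 1·4 + 1·2 = 6
  a_8 = 1·6 + 1·4 = 10

1,1 ; 10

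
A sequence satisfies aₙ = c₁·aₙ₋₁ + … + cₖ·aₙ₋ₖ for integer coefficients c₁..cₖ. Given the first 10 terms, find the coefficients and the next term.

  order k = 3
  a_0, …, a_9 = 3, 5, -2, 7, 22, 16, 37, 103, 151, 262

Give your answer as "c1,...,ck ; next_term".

  a_3 = 1·-2 + 0·5 + 3·3 = 7
  a_4 = 1·7 + 0·-2 + 3·5 = 22
  a_5 = 1·22 + 0·7 + 3·-2 = 16
  a_6 = 1·16 + 0·22 + 3·7 = 37
  a_7 = 1·37 + 0·16 + 3·22 = 103
  a_8 = 1·103 + 0·37 + 3·16 = 151
  a_9 = 1·151 + 0·103 + 3·37 = 262
  a_10 = 1·262 + 0·151 + 3·103 = 571

1,0,3 ; 571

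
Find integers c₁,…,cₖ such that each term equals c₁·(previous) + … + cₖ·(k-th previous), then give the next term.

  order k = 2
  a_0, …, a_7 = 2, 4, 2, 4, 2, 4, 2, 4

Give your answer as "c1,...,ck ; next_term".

  a_2 = 0·4 + 1·2 = 2
  a_3 = 0·2 + 1·4 = 4
  a_4 = 0·4 + 1·2 = 2
  a_5 = 0·2 + 1·4 = 4
  a_6 = 0·4 + 1·2 = 2
  a_7 = 0·2 + 1·4 = 4
  a_8 = 0·4 + 1·2 = 2

0,1 ; 2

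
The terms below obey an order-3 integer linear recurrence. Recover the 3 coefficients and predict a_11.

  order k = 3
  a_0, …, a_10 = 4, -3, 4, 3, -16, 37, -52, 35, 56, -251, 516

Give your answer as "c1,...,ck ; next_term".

-2,-1,2 ; -669

  a_3 = -2·4 + -1·-3 + 2·4 = 3
  a_4 = -2·3 + -1·4 + 2·-3 = -16
  a_5 = -2·-16 + -1·3 + 2·4 = 37
  a_6 = -2·37 + -1·-16 + 2·3 = -52
  a_7 = -2·-52 + -1·37 + 2·-16 = 35
  a_8 = -2·35 + -1·-52 + 2·37 = 56
  a_9 = -2·56 + -1·35 + 2·-52 = -251
  a_10 = -2·-251 + -1·56 + 2·35 = 516
  a_11 = -2·516 + -1·-251 + 2·56 = -669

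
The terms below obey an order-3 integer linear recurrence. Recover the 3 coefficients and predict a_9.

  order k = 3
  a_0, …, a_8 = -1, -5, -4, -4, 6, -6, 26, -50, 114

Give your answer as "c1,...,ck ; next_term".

  a_3 = -1·-4 + 2·-5 + -2·-1 = -4
  a_4 = -1·-4 + 2·-4 + -2·-5 = 6
  a_5 = -1·6 + 2·-4 + -2·-4 = -6
  a_6 = -1·-6 + 2·6 + -2·-4 = 26
  a_7 = -1·26 + 2·-6 + -2·6 = -50
  a_8 = -1·-50 + 2·26 + -2·-6 = 114
  a_9 = -1·114 + 2·-50 + -2·26 = -266

-1,2,-2 ; -266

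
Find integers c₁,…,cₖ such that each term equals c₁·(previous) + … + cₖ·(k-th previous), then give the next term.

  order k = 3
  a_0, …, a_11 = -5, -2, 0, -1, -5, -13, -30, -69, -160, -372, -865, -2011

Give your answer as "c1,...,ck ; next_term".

  a_3 = 3·0 + -2·-2 + 1·-5 = -1
  a_4 = 3·-1 + -2·0 + 1·-2 = -5
  a_5 = 3·-5 + -2·-1 + 1·0 = -13
  a_6 = 3·-13 + -2·-5 + 1·-1 = -30
  a_7 = 3·-30 + -2·-13 + 1·-5 = -69
  a_8 = 3·-69 + -2·-30 + 1·-13 = -160
  a_9 = 3·-160 + -2·-69 + 1·-30 = -372
  a_10 = 3·-372 + -2·-160 + 1·-69 = -865
  a_11 = 3·-865 + -2·-372 + 1·-160 = -2011
  a_12 = 3·-2011 + -2·-865 + 1·-372 = -4675

3,-2,1 ; -4675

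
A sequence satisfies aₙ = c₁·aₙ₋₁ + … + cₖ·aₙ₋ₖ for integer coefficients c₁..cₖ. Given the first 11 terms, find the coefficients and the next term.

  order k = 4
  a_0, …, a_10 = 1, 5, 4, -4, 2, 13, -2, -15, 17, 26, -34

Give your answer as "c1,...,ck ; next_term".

0,-1,1,1 ; -24

  a_4 = 0·-4 + -1·4 + 1·5 + 1·1 = 2
  a_5 = 0·2 + -1·-4 + 1·4 + 1·5 = 13
  a_6 = 0·13 + -1·2 + 1·-4 + 1·4 = -2
  a_7 = 0·-2 + -1·13 + 1·2 + 1·-4 = -15
  a_8 = 0·-15 + -1·-2 + 1·13 + 1·2 = 17
  a_9 = 0·17 + -1·-15 + 1·-2 + 1·13 = 26
  a_10 = 0·26 + -1·17 + 1·-15 + 1·-2 = -34
  a_11 = 0·-34 + -1·26 + 1·17 + 1·-15 = -24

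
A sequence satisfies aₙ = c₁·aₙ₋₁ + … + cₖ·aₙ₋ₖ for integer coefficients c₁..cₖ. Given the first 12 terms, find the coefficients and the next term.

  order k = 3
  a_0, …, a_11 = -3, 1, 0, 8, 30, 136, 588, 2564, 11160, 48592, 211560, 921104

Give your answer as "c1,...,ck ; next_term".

4,2,-2 ; 4010352

  a_3 = 4·0 + 2·1 + -2·-3 = 8
  a_4 = 4·8 + 2·0 + -2·1 = 30
  a_5 = 4·30 + 2·8 + -2·0 = 136
  a_6 = 4·136 + 2·30 + -2·8 = 588
  a_7 = 4·588 + 2·136 + -2·30 = 2564
  a_8 = 4·2564 + 2·588 + -2·136 = 11160
  a_9 = 4·11160 + 2·2564 + -2·588 = 48592
  a_10 = 4·48592 + 2·11160 + -2·2564 = 211560
  a_11 = 4·211560 + 2·48592 + -2·11160 = 921104
  a_12 = 4·921104 + 2·211560 + -2·48592 = 4010352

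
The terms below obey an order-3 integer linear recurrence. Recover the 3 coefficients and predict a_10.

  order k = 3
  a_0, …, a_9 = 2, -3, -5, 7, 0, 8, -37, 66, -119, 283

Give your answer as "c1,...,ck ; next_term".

  a_3 = -2·-5 + -1·-3 + -3·2 = 7
  a_4 = -2·7 + -1·-5 + -3·-3 = 0
  a_5 = -2·0 + -1·7 + -3·-5 = 8
  a_6 = -2·8 + -1·0 + -3·7 = -37
  a_7 = -2·-37 + -1·8 + -3·0 = 66
  a_8 = -2·66 + -1·-37 + -3·8 = -119
  a_9 = -2·-119 + -1·66 + -3·-37 = 283
  a_10 = -2·283 + -1·-119 + -3·66 = -645

-2,-1,-3 ; -645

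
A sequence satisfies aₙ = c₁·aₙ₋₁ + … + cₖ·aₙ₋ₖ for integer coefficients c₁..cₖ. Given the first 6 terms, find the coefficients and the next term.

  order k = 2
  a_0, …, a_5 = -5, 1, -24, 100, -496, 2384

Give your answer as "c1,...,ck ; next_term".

-4,4 ; -11520

  a_2 = -4·1 + 4·-5 = -24
  a_3 = -4·-24 + 4·1 = 100
  a_4 = -4·100 + 4·-24 = -496
  a_5 = -4·-496 + 4·100 = 2384
  a_6 = -4·2384 + 4·-496 = -11520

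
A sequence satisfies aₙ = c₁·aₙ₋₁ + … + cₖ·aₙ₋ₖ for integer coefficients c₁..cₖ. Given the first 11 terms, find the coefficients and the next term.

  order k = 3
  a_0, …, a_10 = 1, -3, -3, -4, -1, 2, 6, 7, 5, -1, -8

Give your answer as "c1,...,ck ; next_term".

1,0,-1 ; -13

  a_3 = 1·-3 + 0·-3 + -1·1 = -4
  a_4 = 1·-4 + 0·-3 + -1·-3 = -1
  a_5 = 1·-1 + 0·-4 + -1·-3 = 2
  a_6 = 1·2 + 0·-1 + -1·-4 = 6
  a_7 = 1·6 + 0·2 + -1·-1 = 7
  a_8 = 1·7 + 0·6 + -1·2 = 5
  a_9 = 1·5 + 0·7 + -1·6 = -1
  a_10 = 1·-1 + 0·5 + -1·7 = -8
  a_11 = 1·-8 + 0·-1 + -1·5 = -13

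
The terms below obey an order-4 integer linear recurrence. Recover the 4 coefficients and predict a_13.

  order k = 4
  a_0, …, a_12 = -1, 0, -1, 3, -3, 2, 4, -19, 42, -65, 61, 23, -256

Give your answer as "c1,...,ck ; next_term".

-2,-1,1,-2 ; 680

  a_4 = -2·3 + -1·-1 + 1·0 + -2·-1 = -3
  a_5 = -2·-3 + -1·3 + 1·-1 + -2·0 = 2
  a_6 = -2·2 + -1·-3 + 1·3 + -2·-1 = 4
  a_7 = -2·4 + -1·2 + 1·-3 + -2·3 = -19
  a_8 = -2·-19 + -1·4 + 1·2 + -2·-3 = 42
  a_9 = -2·42 + -1·-19 + 1·4 + -2·2 = -65
  a_10 = -2·-65 + -1·42 + 1·-19 + -2·4 = 61
  a_11 = -2·61 + -1·-65 + 1·42 + -2·-19 = 23
  a_12 = -2·23 + -1·61 + 1·-65 + -2·42 = -256
  a_13 = -2·-256 + -1·23 + 1·61 + -2·-65 = 680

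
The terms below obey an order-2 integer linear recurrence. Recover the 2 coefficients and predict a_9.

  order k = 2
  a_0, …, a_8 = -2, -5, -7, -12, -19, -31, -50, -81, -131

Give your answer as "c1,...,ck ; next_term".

1,1 ; -212

  a_2 = 1·-5 + 1·-2 = -7
  a_3 = 1·-7 + 1·-5 = -12
  a_4 = 1·-12 + 1·-7 = -19
  a_5 = 1·-19 + 1·-12 = -31
  a_6 = 1·-31 + 1·-19 = -50
  a_7 = 1·-50 + 1·-31 = -81
  a_8 = 1·-81 + 1·-50 = -131
  a_9 = 1·-131 + 1·-81 = -212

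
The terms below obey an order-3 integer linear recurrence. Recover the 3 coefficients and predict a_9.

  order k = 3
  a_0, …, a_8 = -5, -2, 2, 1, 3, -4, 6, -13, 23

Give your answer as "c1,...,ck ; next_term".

-1,1,-1 ; -42

  a_3 = -1·2 + 1·-2 + -1·-5 = 1
  a_4 = -1·1 + 1·2 + -1·-2 = 3
  a_5 = -1·3 + 1·1 + -1·2 = -4
  a_6 = -1·-4 + 1·3 + -1·1 = 6
  a_7 = -1·6 + 1·-4 + -1·3 = -13
  a_8 = -1·-13 + 1·6 + -1·-4 = 23
  a_9 = -1·23 + 1·-13 + -1·6 = -42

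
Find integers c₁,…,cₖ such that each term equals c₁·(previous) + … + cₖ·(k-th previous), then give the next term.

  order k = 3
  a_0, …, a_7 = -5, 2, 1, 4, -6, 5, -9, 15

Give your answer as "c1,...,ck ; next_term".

-1,0,-1 ; -20

  a_3 = -1·1 + 0·2 + -1·-5 = 4
  a_4 = -1·4 + 0·1 + -1·2 = -6
  a_5 = -1·-6 + 0·4 + -1·1 = 5
  a_6 = -1·5 + 0·-6 + -1·4 = -9
  a_7 = -1·-9 + 0·5 + -1·-6 = 15
  a_8 = -1·15 + 0·-9 + -1·5 = -20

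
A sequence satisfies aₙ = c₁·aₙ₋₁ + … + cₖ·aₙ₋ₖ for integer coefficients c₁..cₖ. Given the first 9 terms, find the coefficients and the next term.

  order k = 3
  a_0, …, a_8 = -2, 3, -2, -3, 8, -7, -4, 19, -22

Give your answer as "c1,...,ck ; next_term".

  a_3 = -1·-2 + -1·3 + 1·-2 = -3
  a_4 = -1·-3 + -1·-2 + 1·3 = 8
  a_5 = -1·8 + -1·-3 + 1·-2 = -7
  a_6 = -1·-7 + -1·8 + 1·-3 = -4
  a_7 = -1·-4 + -1·-7 + 1·8 = 19
  a_8 = -1·19 + -1·-4 + 1·-7 = -22
  a_9 = -1·-22 + -1·19 + 1·-4 = -1

-1,-1,1 ; -1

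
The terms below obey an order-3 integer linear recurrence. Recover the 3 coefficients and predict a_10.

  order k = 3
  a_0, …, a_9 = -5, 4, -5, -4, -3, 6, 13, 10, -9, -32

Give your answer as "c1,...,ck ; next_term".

  a_3 = 1·-5 + -1·4 + -1·-5 = -4
  a_4 = 1·-4 + -1·-5 + -1·4 = -3
  a_5 = 1·-3 + -1·-4 + -1·-5 = 6
  a_6 = 1·6 + -1·-3 + -1·-4 = 13
  a_7 = 1·13 + -1·6 + -1·-3 = 10
  a_8 = 1·10 + -1·13 + -1·6 = -9
  a_9 = 1·-9 + -1·10 + -1·13 = -32
  a_10 = 1·-32 + -1·-9 + -1·10 = -33

1,-1,-1 ; -33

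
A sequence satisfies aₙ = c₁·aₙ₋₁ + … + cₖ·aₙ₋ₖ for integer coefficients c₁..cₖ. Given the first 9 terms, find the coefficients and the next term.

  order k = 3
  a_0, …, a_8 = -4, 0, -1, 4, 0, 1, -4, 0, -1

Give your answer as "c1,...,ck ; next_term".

  a_3 = 0·-1 + 0·0 + -1·-4 = 4
  a_4 = 0·4 + 0·-1 + -1·0 = 0
  a_5 = 0·0 + 0·4 + -1·-1 = 1
  a_6 = 0·1 + 0·0 + -1·4 = -4
  a_7 = 0·-4 + 0·1 + -1·0 = 0
  a_8 = 0·0 + 0·-4 + -1·1 = -1
  a_9 = 0·-1 + 0·0 + -1·-4 = 4

0,0,-1 ; 4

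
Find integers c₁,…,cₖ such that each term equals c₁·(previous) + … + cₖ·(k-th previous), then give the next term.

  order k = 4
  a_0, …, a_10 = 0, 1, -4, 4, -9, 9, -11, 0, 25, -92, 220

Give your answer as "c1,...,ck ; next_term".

-2,1,3,-1 ; -457

  a_4 = -2·4 + 1·-4 + 3·1 + -1·0 = -9
  a_5 = -2·-9 + 1·4 + 3·-4 + -1·1 = 9
  a_6 = -2·9 + 1·-9 + 3·4 + -1·-4 = -11
  a_7 = -2·-11 + 1·9 + 3·-9 + -1·4 = 0
  a_8 = -2·0 + 1·-11 + 3·9 + -1·-9 = 25
  a_9 = -2·25 + 1·0 + 3·-11 + -1·9 = -92
  a_10 = -2·-92 + 1·25 + 3·0 + -1·-11 = 220
  a_11 = -2·220 + 1·-92 + 3·25 + -1·0 = -457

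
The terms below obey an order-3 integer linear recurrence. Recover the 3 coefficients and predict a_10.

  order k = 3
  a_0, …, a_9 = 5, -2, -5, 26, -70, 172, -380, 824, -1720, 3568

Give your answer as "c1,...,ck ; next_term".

  a_3 = -2·-5 + 2·-2 + 4·5 = 26
  a_4 = -2·26 + 2·-5 + 4·-2 = -70
  a_5 = -2·-70 + 2·26 + 4·-5 = 172
  a_6 = -2·172 + 2·-70 + 4·26 = -380
  a_7 = -2·-380 + 2·172 + 4·-70 = 824
  a_8 = -2·824 + 2·-380 + 4·172 = -1720
  a_9 = -2·-1720 + 2·824 + 4·-380 = 3568
  a_10 = -2·3568 + 2·-1720 + 4·824 = -7280

-2,2,4 ; -7280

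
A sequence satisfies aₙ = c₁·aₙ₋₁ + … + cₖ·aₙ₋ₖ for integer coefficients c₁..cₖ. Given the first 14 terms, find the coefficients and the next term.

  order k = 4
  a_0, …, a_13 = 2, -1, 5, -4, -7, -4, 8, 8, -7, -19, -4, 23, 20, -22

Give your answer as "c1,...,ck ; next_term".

1,-1,0,1 ; -46

  a_4 = 1·-4 + -1·5 + 0·-1 + 1·2 = -7
  a_5 = 1·-7 + -1·-4 + 0·5 + 1·-1 = -4
  a_6 = 1·-4 + -1·-7 + 0·-4 + 1·5 = 8
  a_7 = 1·8 + -1·-4 + 0·-7 + 1·-4 = 8
  a_8 = 1·8 + -1·8 + 0·-4 + 1·-7 = -7
  a_9 = 1·-7 + -1·8 + 0·8 + 1·-4 = -19
  a_10 = 1·-19 + -1·-7 + 0·8 + 1·8 = -4
  a_11 = 1·-4 + -1·-19 + 0·-7 + 1·8 = 23
  a_12 = 1·23 + -1·-4 + 0·-19 + 1·-7 = 20
  a_13 = 1·20 + -1·23 + 0·-4 + 1·-19 = -22
  a_14 = 1·-22 + -1·20 + 0·23 + 1·-4 = -46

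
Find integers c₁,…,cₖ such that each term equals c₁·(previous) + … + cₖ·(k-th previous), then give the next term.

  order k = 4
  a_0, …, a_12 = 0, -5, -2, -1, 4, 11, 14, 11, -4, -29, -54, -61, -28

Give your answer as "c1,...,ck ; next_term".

1,0,-1,-1 ; 55

  a_4 = 1·-1 + 0·-2 + -1·-5 + -1·0 = 4
  a_5 = 1·4 + 0·-1 + -1·-2 + -1·-5 = 11
  a_6 = 1·11 + 0·4 + -1·-1 + -1·-2 = 14
  a_7 = 1·14 + 0·11 + -1·4 + -1·-1 = 11
  a_8 = 1·11 + 0·14 + -1·11 + -1·4 = -4
  a_9 = 1·-4 + 0·11 + -1·14 + -1·11 = -29
  a_10 = 1·-29 + 0·-4 + -1·11 + -1·14 = -54
  a_11 = 1·-54 + 0·-29 + -1·-4 + -1·11 = -61
  a_12 = 1·-61 + 0·-54 + -1·-29 + -1·-4 = -28
  a_13 = 1·-28 + 0·-61 + -1·-54 + -1·-29 = 55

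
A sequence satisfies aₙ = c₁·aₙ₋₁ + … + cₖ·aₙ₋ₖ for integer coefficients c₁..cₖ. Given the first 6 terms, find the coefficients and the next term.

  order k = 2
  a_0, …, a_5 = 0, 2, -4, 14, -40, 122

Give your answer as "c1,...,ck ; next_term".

-2,3 ; -364

  a_2 = -2·2 + 3·0 = -4
  a_3 = -2·-4 + 3·2 = 14
  a_4 = -2·14 + 3·-4 = -40
  a_5 = -2·-40 + 3·14 = 122
  a_6 = -2·122 + 3·-40 = -364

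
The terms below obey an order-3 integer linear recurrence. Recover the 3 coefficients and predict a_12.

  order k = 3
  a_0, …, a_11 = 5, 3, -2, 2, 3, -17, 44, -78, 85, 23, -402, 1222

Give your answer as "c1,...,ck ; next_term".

  a_3 = -3·-2 + -3·3 + 1·5 = 2
  a_4 = -3·2 + -3·-2 + 1·3 = 3
  a_5 = -3·3 + -3·2 + 1·-2 = -17
  a_6 = -3·-17 + -3·3 + 1·2 = 44
  a_7 = -3·44 + -3·-17 + 1·3 = -78
  a_8 = -3·-78 + -3·44 + 1·-17 = 85
  a_9 = -3·85 + -3·-78 + 1·44 = 23
  a_10 = -3·23 + -3·85 + 1·-78 = -402
  a_11 = -3·-402 + -3·23 + 1·85 = 1222
  a_12 = -3·1222 + -3·-402 + 1·23 = -2437

-3,-3,1 ; -2437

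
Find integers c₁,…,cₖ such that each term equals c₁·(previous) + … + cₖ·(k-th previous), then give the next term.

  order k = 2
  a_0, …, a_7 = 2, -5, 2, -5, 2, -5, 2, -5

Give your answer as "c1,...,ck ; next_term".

0,1 ; 2

  a_2 = 0·-5 + 1·2 = 2
  a_3 = 0·2 + 1·-5 = -5
  a_4 = 0·-5 + 1·2 = 2
  a_5 = 0·2 + 1·-5 = -5
  a_6 = 0·-5 + 1·2 = 2
  a_7 = 0·2 + 1·-5 = -5
  a_8 = 0·-5 + 1·2 = 2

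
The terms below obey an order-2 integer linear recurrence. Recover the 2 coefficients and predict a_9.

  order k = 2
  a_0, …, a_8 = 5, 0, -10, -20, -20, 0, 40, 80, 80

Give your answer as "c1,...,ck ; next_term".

2,-2 ; 0

  a_2 = 2·0 + -2·5 = -10
  a_3 = 2·-10 + -2·0 = -20
  a_4 = 2·-20 + -2·-10 = -20
  a_5 = 2·-20 + -2·-20 = 0
  a_6 = 2·0 + -2·-20 = 40
  a_7 = 2·40 + -2·0 = 80
  a_8 = 2·80 + -2·40 = 80
  a_9 = 2·80 + -2·80 = 0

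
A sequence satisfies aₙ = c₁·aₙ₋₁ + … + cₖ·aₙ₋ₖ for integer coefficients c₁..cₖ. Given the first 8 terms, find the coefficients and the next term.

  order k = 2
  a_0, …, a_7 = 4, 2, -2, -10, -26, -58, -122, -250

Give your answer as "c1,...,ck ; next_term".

  a_2 = 3·2 + -2·4 = -2
  a_3 = 3·-2 + -2·2 = -10
  a_4 = 3·-10 + -2·-2 = -26
  a_5 = 3·-26 + -2·-10 = -58
  a_6 = 3·-58 + -2·-26 = -122
  a_7 = 3·-122 + -2·-58 = -250
  a_8 = 3·-250 + -2·-122 = -506

3,-2 ; -506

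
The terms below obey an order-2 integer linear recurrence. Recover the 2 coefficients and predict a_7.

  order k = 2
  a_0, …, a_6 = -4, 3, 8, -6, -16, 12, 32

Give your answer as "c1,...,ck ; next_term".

  a_2 = 0·3 + -2·-4 = 8
  a_3 = 0·8 + -2·3 = -6
  a_4 = 0·-6 + -2·8 = -16
  a_5 = 0·-16 + -2·-6 = 12
  a_6 = 0·12 + -2·-16 = 32
  a_7 = 0·32 + -2·12 = -24

0,-2 ; -24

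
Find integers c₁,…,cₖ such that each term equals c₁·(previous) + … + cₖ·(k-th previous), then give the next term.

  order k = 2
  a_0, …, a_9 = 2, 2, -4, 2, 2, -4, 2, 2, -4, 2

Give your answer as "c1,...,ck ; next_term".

  a_2 = -1·2 + -1·2 = -4
  a_3 = -1·-4 + -1·2 = 2
  a_4 = -1·2 + -1·-4 = 2
  a_5 = -1·2 + -1·2 = -4
  a_6 = -1·-4 + -1·2 = 2
  a_7 = -1·2 + -1·-4 = 2
  a_8 = -1·2 + -1·2 = -4
  a_9 = -1·-4 + -1·2 = 2
  a_10 = -1·2 + -1·-4 = 2

-1,-1 ; 2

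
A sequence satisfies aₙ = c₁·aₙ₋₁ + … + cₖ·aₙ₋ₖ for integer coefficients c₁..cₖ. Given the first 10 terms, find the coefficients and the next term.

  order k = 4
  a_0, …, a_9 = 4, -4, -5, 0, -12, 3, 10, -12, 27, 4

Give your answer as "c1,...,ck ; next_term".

  a_4 = 0·0 + 0·-5 + 1·-4 + -2·4 = -12
  a_5 = 0·-12 + 0·0 + 1·-5 + -2·-4 = 3
  a_6 = 0·3 + 0·-12 + 1·0 + -2·-5 = 10
  a_7 = 0·10 + 0·3 + 1·-12 + -2·0 = -12
  a_8 = 0·-12 + 0·10 + 1·3 + -2·-12 = 27
  a_9 = 0·27 + 0·-12 + 1·10 + -2·3 = 4
  a_10 = 0·4 + 0·27 + 1·-12 + -2·10 = -32

0,0,1,-2 ; -32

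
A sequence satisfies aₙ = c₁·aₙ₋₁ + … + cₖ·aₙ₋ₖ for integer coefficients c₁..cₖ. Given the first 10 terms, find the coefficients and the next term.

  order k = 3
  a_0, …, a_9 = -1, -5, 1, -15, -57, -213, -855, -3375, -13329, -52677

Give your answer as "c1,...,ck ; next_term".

  a_3 = 3·1 + 3·-5 + 3·-1 = -15
  a_4 = 3·-15 + 3·1 + 3·-5 = -57
  a_5 = 3·-57 + 3·-15 + 3·1 = -213
  a_6 = 3·-213 + 3·-57 + 3·-15 = -855
  a_7 = 3·-855 + 3·-213 + 3·-57 = -3375
  a_8 = 3·-3375 + 3·-855 + 3·-213 = -13329
  a_9 = 3·-13329 + 3·-3375 + 3·-855 = -52677
  a_10 = 3·-52677 + 3·-13329 + 3·-3375 = -208143

3,3,3 ; -208143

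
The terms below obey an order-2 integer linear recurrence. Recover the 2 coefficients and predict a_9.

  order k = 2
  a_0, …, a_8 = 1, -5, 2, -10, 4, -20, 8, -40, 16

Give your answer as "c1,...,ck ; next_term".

0,2 ; -80

  a_2 = 0·-5 + 2·1 = 2
  a_3 = 0·2 + 2·-5 = -10
  a_4 = 0·-10 + 2·2 = 4
  a_5 = 0·4 + 2·-10 = -20
  a_6 = 0·-20 + 2·4 = 8
  a_7 = 0·8 + 2·-20 = -40
  a_8 = 0·-40 + 2·8 = 16
  a_9 = 0·16 + 2·-40 = -80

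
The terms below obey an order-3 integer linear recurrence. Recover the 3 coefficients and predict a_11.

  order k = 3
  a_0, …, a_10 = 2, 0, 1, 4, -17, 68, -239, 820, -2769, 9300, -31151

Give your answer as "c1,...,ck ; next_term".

  a_3 = -4·1 + -1·0 + 4·2 = 4
  a_4 = -4·4 + -1·1 + 4·0 = -17
  a_5 = -4·-17 + -1·4 + 4·1 = 68
  a_6 = -4·68 + -1·-17 + 4·4 = -239
  a_7 = -4·-239 + -1·68 + 4·-17 = 820
  a_8 = -4·820 + -1·-239 + 4·68 = -2769
  a_9 = -4·-2769 + -1·820 + 4·-239 = 9300
  a_10 = -4·9300 + -1·-2769 + 4·820 = -31151
  a_11 = -4·-31151 + -1·9300 + 4·-2769 = 104228

-4,-1,4 ; 104228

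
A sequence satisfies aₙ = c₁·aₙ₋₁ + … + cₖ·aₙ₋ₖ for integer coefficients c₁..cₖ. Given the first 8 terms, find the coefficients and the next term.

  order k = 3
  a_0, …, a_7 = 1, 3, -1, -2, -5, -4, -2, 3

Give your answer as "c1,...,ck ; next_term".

1,0,-1 ; 7

  a_3 = 1·-1 + 0·3 + -1·1 = -2
  a_4 = 1·-2 + 0·-1 + -1·3 = -5
  a_5 = 1·-5 + 0·-2 + -1·-1 = -4
  a_6 = 1·-4 + 0·-5 + -1·-2 = -2
  a_7 = 1·-2 + 0·-4 + -1·-5 = 3
  a_8 = 1·3 + 0·-2 + -1·-4 = 7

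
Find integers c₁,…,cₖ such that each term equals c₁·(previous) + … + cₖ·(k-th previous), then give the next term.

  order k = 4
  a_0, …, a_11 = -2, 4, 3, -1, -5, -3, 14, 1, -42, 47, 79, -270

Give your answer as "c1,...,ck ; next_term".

  a_4 = -1·-1 + -4·3 + 0·4 + -3·-2 = -5
  a_5 = -1·-5 + -4·-1 + 0·3 + -3·4 = -3
  a_6 = -1·-3 + -4·-5 + 0·-1 + -3·3 = 14
  a_7 = -1·14 + -4·-3 + 0·-5 + -3·-1 = 1
  a_8 = -1·1 + -4·14 + 0·-3 + -3·-5 = -42
  a_9 = -1·-42 + -4·1 + 0·14 + -3·-3 = 47
  a_10 = -1·47 + -4·-42 + 0·1 + -3·14 = 79
  a_11 = -1·79 + -4·47 + 0·-42 + -3·1 = -270
  a_12 = -1·-270 + -4·79 + 0·47 + -3·-42 = 80

-1,-4,0,-3 ; 80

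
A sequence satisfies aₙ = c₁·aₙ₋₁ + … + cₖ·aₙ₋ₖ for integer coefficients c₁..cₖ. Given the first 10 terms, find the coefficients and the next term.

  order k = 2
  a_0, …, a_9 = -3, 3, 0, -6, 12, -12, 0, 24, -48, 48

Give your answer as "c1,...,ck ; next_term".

-2,-2 ; 0

  a_2 = -2·3 + -2·-3 = 0
  a_3 = -2·0 + -2·3 = -6
  a_4 = -2·-6 + -2·0 = 12
  a_5 = -2·12 + -2·-6 = -12
  a_6 = -2·-12 + -2·12 = 0
  a_7 = -2·0 + -2·-12 = 24
  a_8 = -2·24 + -2·0 = -48
  a_9 = -2·-48 + -2·24 = 48
  a_10 = -2·48 + -2·-48 = 0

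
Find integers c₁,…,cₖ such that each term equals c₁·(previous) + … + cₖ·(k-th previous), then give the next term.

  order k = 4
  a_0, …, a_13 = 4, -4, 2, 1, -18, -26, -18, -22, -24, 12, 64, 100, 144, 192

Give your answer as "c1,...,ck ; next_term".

  a_4 = 2·1 + -2·2 + 2·-4 + -2·4 = -18
  a_5 = 2·-18 + -2·1 + 2·2 + -2·-4 = -26
  a_6 = 2·-26 + -2·-18 + 2·1 + -2·2 = -18
  a_7 = 2·-18 + -2·-26 + 2·-18 + -2·1 = -22
  a_8 = 2·-22 + -2·-18 + 2·-26 + -2·-18 = -24
  a_9 = 2·-24 + -2·-22 + 2·-18 + -2·-26 = 12
  a_10 = 2·12 + -2·-24 + 2·-22 + -2·-18 = 64
  a_11 = 2·64 + -2·12 + 2·-24 + -2·-22 = 100
  a_12 = 2·100 + -2·64 + 2·12 + -2·-24 = 144
  a_13 = 2·144 + -2·100 + 2·64 + -2·12 = 192
  a_14 = 2·192 + -2·144 + 2·100 + -2·64 = 168

2,-2,2,-2 ; 168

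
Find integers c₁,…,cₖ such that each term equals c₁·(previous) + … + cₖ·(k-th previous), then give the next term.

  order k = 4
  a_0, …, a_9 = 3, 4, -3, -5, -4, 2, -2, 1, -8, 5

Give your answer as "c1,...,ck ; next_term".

0,1,-1,1 ; -11

  a_4 = 0·-5 + 1·-3 + -1·4 + 1·3 = -4
  a_5 = 0·-4 + 1·-5 + -1·-3 + 1·4 = 2
  a_6 = 0·2 + 1·-4 + -1·-5 + 1·-3 = -2
  a_7 = 0·-2 + 1·2 + -1·-4 + 1·-5 = 1
  a_8 = 0·1 + 1·-2 + -1·2 + 1·-4 = -8
  a_9 = 0·-8 + 1·1 + -1·-2 + 1·2 = 5
  a_10 = 0·5 + 1·-8 + -1·1 + 1·-2 = -11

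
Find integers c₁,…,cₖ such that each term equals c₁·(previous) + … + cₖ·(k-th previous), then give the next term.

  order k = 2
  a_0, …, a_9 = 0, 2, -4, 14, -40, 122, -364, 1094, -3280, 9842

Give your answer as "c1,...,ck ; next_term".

  a_2 = -2·2 + 3·0 = -4
  a_3 = -2·-4 + 3·2 = 14
  a_4 = -2·14 + 3·-4 = -40
  a_5 = -2·-40 + 3·14 = 122
  a_6 = -2·122 + 3·-40 = -364
  a_7 = -2·-364 + 3·122 = 1094
  a_8 = -2·1094 + 3·-364 = -3280
  a_9 = -2·-3280 + 3·1094 = 9842
  a_10 = -2·9842 + 3·-3280 = -29524

-2,3 ; -29524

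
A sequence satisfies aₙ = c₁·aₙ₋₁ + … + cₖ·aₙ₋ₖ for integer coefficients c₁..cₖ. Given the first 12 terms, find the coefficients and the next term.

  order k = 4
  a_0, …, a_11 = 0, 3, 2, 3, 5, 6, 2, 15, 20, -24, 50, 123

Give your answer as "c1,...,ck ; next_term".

  a_4 = -1·3 + -2·2 + 4·3 + 3·0 = 5
  a_5 = -1·5 + -2·3 + 4·2 + 3·3 = 6
  a_6 = -1·6 + -2·5 + 4·3 + 3·2 = 2
  a_7 = -1·2 + -2·6 + 4·5 + 3·3 = 15
  a_8 = -1·15 + -2·2 + 4·6 + 3·5 = 20
  a_9 = -1·20 + -2·15 + 4·2 + 3·6 = -24
  a_10 = -1·-24 + -2·20 + 4·15 + 3·2 = 50
  a_11 = -1·50 + -2·-24 + 4·20 + 3·15 = 123
  a_12 = -1·123 + -2·50 + 4·-24 + 3·20 = -259

-1,-2,4,3 ; -259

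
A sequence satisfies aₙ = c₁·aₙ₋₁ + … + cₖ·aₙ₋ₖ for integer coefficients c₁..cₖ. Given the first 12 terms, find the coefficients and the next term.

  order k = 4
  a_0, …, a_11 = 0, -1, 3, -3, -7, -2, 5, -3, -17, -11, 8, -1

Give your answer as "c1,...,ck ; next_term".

  a_4 = 1·-3 + -1·3 + 1·-1 + 1·0 = -7
  a_5 = 1·-7 + -1·-3 + 1·3 + 1·-1 = -2
  a_6 = 1·-2 + -1·-7 + 1·-3 + 1·3 = 5
  a_7 = 1·5 + -1·-2 + 1·-7 + 1·-3 = -3
  a_8 = 1·-3 + -1·5 + 1·-2 + 1·-7 = -17
  a_9 = 1·-17 + -1·-3 + 1·5 + 1·-2 = -11
  a_10 = 1·-11 + -1·-17 + 1·-3 + 1·5 = 8
  a_11 = 1·8 + -1·-11 + 1·-17 + 1·-3 = -1
  a_12 = 1·-1 + -1·8 + 1·-11 + 1·-17 = -37

1,-1,1,1 ; -37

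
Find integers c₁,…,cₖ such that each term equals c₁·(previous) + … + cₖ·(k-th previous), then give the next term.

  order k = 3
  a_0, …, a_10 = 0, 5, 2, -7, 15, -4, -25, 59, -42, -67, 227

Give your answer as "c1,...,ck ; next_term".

-1,-1,2 ; -244

  a_3 = -1·2 + -1·5 + 2·0 = -7
  a_4 = -1·-7 + -1·2 + 2·5 = 15
  a_5 = -1·15 + -1·-7 + 2·2 = -4
  a_6 = -1·-4 + -1·15 + 2·-7 = -25
  a_7 = -1·-25 + -1·-4 + 2·15 = 59
  a_8 = -1·59 + -1·-25 + 2·-4 = -42
  a_9 = -1·-42 + -1·59 + 2·-25 = -67
  a_10 = -1·-67 + -1·-42 + 2·59 = 227
  a_11 = -1·227 + -1·-67 + 2·-42 = -244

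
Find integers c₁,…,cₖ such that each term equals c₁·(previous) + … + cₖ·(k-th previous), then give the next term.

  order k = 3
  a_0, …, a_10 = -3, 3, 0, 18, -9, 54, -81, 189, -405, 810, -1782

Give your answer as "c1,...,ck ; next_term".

0,3,-3 ; 3645

  a_3 = 0·0 + 3·3 + -3·-3 = 18
  a_4 = 0·18 + 3·0 + -3·3 = -9
  a_5 = 0·-9 + 3·18 + -3·0 = 54
  a_6 = 0·54 + 3·-9 + -3·18 = -81
  a_7 = 0·-81 + 3·54 + -3·-9 = 189
  a_8 = 0·189 + 3·-81 + -3·54 = -405
  a_9 = 0·-405 + 3·189 + -3·-81 = 810
  a_10 = 0·810 + 3·-405 + -3·189 = -1782
  a_11 = 0·-1782 + 3·810 + -3·-405 = 3645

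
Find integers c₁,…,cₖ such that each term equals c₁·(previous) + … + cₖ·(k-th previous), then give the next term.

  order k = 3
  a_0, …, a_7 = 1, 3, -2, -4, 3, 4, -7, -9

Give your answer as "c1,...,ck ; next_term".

2,-1,3 ; 1

  a_3 = 2·-2 + -1·3 + 3·1 = -4
  a_4 = 2·-4 + -1·-2 + 3·3 = 3
  a_5 = 2·3 + -1·-4 + 3·-2 = 4
  a_6 = 2·4 + -1·3 + 3·-4 = -7
  a_7 = 2·-7 + -1·4 + 3·3 = -9
  a_8 = 2·-9 + -1·-7 + 3·4 = 1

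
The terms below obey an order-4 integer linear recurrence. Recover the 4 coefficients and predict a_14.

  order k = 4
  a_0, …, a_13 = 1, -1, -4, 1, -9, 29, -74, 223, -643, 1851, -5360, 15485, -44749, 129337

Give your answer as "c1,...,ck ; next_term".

-2,2,-2,-1 ; -373782

  a_4 = -2·1 + 2·-4 + -2·-1 + -1·1 = -9
  a_5 = -2·-9 + 2·1 + -2·-4 + -1·-1 = 29
  a_6 = -2·29 + 2·-9 + -2·1 + -1·-4 = -74
  a_7 = -2·-74 + 2·29 + -2·-9 + -1·1 = 223
  a_8 = -2·223 + 2·-74 + -2·29 + -1·-9 = -643
  a_9 = -2·-643 + 2·223 + -2·-74 + -1·29 = 1851
  a_10 = -2·1851 + 2·-643 + -2·223 + -1·-74 = -5360
  a_11 = -2·-5360 + 2·1851 + -2·-643 + -1·223 = 15485
  a_12 = -2·15485 + 2·-5360 + -2·1851 + -1·-643 = -44749
  a_13 = -2·-44749 + 2·15485 + -2·-5360 + -1·1851 = 129337
  a_14 = -2·129337 + 2·-44749 + -2·15485 + -1·-5360 = -373782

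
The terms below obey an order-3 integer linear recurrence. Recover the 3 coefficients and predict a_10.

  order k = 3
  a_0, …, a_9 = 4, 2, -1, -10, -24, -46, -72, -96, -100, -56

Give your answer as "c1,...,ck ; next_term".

  a_3 = 2·-1 + 0·2 + -2·4 = -10
  a_4 = 2·-10 + 0·-1 + -2·2 = -24
  a_5 = 2·-24 + 0·-10 + -2·-1 = -46
  a_6 = 2·-46 + 0·-24 + -2·-10 = -72
  a_7 = 2·-72 + 0·-46 + -2·-24 = -96
  a_8 = 2·-96 + 0·-72 + -2·-46 = -100
  a_9 = 2·-100 + 0·-96 + -2·-72 = -56
  a_10 = 2·-56 + 0·-100 + -2·-96 = 80

2,0,-2 ; 80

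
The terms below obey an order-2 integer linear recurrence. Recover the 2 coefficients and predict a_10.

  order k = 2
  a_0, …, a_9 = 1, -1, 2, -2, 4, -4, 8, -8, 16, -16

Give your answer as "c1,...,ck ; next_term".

0,2 ; 32

  a_2 = 0·-1 + 2·1 = 2
  a_3 = 0·2 + 2·-1 = -2
  a_4 = 0·-2 + 2·2 = 4
  a_5 = 0·4 + 2·-2 = -4
  a_6 = 0·-4 + 2·4 = 8
  a_7 = 0·8 + 2·-4 = -8
  a_8 = 0·-8 + 2·8 = 16
  a_9 = 0·16 + 2·-8 = -16
  a_10 = 0·-16 + 2·16 = 32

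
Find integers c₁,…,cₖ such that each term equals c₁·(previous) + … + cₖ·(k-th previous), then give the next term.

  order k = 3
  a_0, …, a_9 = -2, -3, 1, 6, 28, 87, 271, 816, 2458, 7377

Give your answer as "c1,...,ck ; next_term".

  a_3 = 3·1 + 1·-3 + -3·-2 = 6
  a_4 = 3·6 + 1·1 + -3·-3 = 28
  a_5 = 3·28 + 1·6 + -3·1 = 87
  a_6 = 3·87 + 1·28 + -3·6 = 271
  a_7 = 3·271 + 1·87 + -3·28 = 816
  a_8 = 3·816 + 1·271 + -3·87 = 2458
  a_9 = 3·2458 + 1·816 + -3·271 = 7377
  a_10 = 3·7377 + 1·2458 + -3·816 = 22141

3,1,-3 ; 22141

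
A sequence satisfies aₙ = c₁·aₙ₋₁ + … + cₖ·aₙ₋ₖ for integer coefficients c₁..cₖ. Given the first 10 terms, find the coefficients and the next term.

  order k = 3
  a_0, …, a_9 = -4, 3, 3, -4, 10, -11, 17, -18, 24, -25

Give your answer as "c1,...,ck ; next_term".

  a_3 = -1·3 + 1·3 + 1·-4 = -4
  a_4 = -1·-4 + 1·3 + 1·3 = 10
  a_5 = -1·10 + 1·-4 + 1·3 = -11
  a_6 = -1·-11 + 1·10 + 1·-4 = 17
  a_7 = -1·17 + 1·-11 + 1·10 = -18
  a_8 = -1·-18 + 1·17 + 1·-11 = 24
  a_9 = -1·24 + 1·-18 + 1·17 = -25
  a_10 = -1·-25 + 1·24 + 1·-18 = 31

-1,1,1 ; 31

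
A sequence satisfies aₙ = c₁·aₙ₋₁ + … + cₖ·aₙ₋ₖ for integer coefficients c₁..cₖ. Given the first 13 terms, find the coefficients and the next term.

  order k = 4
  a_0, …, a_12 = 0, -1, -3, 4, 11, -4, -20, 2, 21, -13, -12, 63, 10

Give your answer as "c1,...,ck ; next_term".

1,-3,2,-3 ; -164

  a_4 = 1·4 + -3·-3 + 2·-1 + -3·0 = 11
  a_5 = 1·11 + -3·4 + 2·-3 + -3·-1 = -4
  a_6 = 1·-4 + -3·11 + 2·4 + -3·-3 = -20
  a_7 = 1·-20 + -3·-4 + 2·11 + -3·4 = 2
  a_8 = 1·2 + -3·-20 + 2·-4 + -3·11 = 21
  a_9 = 1·21 + -3·2 + 2·-20 + -3·-4 = -13
  a_10 = 1·-13 + -3·21 + 2·2 + -3·-20 = -12
  a_11 = 1·-12 + -3·-13 + 2·21 + -3·2 = 63
  a_12 = 1·63 + -3·-12 + 2·-13 + -3·21 = 10
  a_13 = 1·10 + -3·63 + 2·-12 + -3·-13 = -164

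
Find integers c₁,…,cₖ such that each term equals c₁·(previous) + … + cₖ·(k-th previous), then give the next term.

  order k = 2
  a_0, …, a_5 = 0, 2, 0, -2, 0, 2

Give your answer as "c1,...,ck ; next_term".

0,-1 ; 0

  a_2 = 0·2 + -1·0 = 0
  a_3 = 0·0 + -1·2 = -2
  a_4 = 0·-2 + -1·0 = 0
  a_5 = 0·0 + -1·-2 = 2
  a_6 = 0·2 + -1·0 = 0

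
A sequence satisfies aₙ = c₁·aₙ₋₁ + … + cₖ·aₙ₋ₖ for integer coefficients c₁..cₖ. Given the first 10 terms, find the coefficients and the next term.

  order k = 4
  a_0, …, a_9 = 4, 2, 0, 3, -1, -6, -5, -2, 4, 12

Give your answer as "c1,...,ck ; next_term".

1,-1,0,-1 ; 13

  a_4 = 1·3 + -1·0 + 0·2 + -1·4 = -1
  a_5 = 1·-1 + -1·3 + 0·0 + -1·2 = -6
  a_6 = 1·-6 + -1·-1 + 0·3 + -1·0 = -5
  a_7 = 1·-5 + -1·-6 + 0·-1 + -1·3 = -2
  a_8 = 1·-2 + -1·-5 + 0·-6 + -1·-1 = 4
  a_9 = 1·4 + -1·-2 + 0·-5 + -1·-6 = 12
  a_10 = 1·12 + -1·4 + 0·-2 + -1·-5 = 13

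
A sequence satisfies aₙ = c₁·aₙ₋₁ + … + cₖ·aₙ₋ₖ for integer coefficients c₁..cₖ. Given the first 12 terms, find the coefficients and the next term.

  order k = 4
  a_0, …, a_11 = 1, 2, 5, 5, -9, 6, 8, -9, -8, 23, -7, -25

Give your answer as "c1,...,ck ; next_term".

  a_4 = -1·5 + -1·5 + 0·2 + 1·1 = -9
  a_5 = -1·-9 + -1·5 + 0·5 + 1·2 = 6
  a_6 = -1·6 + -1·-9 + 0·5 + 1·5 = 8
  a_7 = -1·8 + -1·6 + 0·-9 + 1·5 = -9
  a_8 = -1·-9 + -1·8 + 0·6 + 1·-9 = -8
  a_9 = -1·-8 + -1·-9 + 0·8 + 1·6 = 23
  a_10 = -1·23 + -1·-8 + 0·-9 + 1·8 = -7
  a_11 = -1·-7 + -1·23 + 0·-8 + 1·-9 = -25
  a_12 = -1·-25 + -1·-7 + 0·23 + 1·-8 = 24

-1,-1,0,1 ; 24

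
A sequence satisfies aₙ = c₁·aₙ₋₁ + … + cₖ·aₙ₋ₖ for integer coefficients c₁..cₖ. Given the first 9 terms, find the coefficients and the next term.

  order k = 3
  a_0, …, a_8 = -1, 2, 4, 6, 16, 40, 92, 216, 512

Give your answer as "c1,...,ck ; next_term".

  a_3 = 2·4 + 0·2 + 2·-1 = 6
  a_4 = 2·6 + 0·4 + 2·2 = 16
  a_5 = 2·16 + 0·6 + 2·4 = 40
  a_6 = 2·40 + 0·16 + 2·6 = 92
  a_7 = 2·92 + 0·40 + 2·16 = 216
  a_8 = 2·216 + 0·92 + 2·40 = 512
  a_9 = 2·512 + 0·216 + 2·92 = 1208

2,0,2 ; 1208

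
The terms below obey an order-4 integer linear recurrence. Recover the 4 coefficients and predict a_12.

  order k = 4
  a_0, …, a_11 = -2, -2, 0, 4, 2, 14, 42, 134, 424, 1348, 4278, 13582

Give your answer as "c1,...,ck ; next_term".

  a_4 = 2·4 + 3·0 + 2·-2 + 1·-2 = 2
  a_5 = 2·2 + 3·4 + 2·0 + 1·-2 = 14
  a_6 = 2·14 + 3·2 + 2·4 + 1·0 = 42
  a_7 = 2·42 + 3·14 + 2·2 + 1·4 = 134
  a_8 = 2·134 + 3·42 + 2·14 + 1·2 = 424
  a_9 = 2·424 + 3·134 + 2·42 + 1·14 = 1348
  a_10 = 2·1348 + 3·424 + 2·134 + 1·42 = 4278
  a_11 = 2·4278 + 3·1348 + 2·424 + 1·134 = 13582
  a_12 = 2·13582 + 3·4278 + 2·1348 + 1·424 = 43118

2,3,2,1 ; 43118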